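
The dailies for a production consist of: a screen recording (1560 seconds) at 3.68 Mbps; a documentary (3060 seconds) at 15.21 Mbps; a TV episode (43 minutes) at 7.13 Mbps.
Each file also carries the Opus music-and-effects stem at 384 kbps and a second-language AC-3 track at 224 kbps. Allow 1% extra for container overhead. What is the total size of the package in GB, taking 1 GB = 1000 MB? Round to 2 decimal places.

9.48 GB

Audio total: 384 + 224 = 608 kbps = 0.608 Mbps.
screen recording: 4.288 Mbps × 1560 s × 1.01 = 6756.2 Mb
documentary: 15.818 Mbps × 3060 s × 1.01 = 48887.1 Mb
TV episode: 7.738 Mbps × 2580 s × 1.01 = 20163.7 Mb
Total: 75807.0 Mb = 9475.9 MB.
= 9.476 GB.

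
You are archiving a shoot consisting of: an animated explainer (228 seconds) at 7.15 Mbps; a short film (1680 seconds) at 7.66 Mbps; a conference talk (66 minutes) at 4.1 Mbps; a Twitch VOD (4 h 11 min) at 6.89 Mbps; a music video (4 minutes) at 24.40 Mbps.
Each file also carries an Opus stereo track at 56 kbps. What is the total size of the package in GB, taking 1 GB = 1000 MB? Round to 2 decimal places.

Audio: 56 kbps = 0.056 Mbps.
animated explainer: 7.206 Mbps × 228 s = 1643.0 Mb
short film: 7.716 Mbps × 1680 s = 12962.9 Mb
conference talk: 4.156 Mbps × 3960 s = 16457.8 Mb
Twitch VOD: 6.946 Mbps × 15060 s = 104606.8 Mb
music video: 24.456 Mbps × 240 s = 5869.4 Mb
Total: 141539.8 Mb = 17692.5 MB.
= 17.69 GB.

17.69 GB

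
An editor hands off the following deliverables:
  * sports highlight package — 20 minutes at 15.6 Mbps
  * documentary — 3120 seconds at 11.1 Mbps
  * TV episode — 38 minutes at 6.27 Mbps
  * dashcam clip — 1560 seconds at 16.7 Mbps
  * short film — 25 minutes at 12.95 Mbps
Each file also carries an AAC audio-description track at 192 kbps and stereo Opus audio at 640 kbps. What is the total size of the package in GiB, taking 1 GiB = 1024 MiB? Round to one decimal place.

14.1 GiB

Audio total: 192 + 640 = 832 kbps = 0.832 Mbps.
sports highlight package: 16.432 Mbps × 1200 s = 19718.4 Mb
documentary: 11.932 Mbps × 3120 s = 37227.8 Mb
TV episode: 7.102 Mbps × 2280 s = 16192.6 Mb
dashcam clip: 17.532 Mbps × 1560 s = 27349.9 Mb
short film: 13.782 Mbps × 1500 s = 20673.0 Mb
Total: 121161.7 Mb = 15145.2 MB.
= 14.11 GiB.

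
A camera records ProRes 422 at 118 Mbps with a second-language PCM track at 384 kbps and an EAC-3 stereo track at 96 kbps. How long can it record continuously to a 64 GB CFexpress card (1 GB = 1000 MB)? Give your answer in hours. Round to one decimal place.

Audio total: 384 + 96 = 480 kbps = 0.480 Mbps.
Total bitrate: 118 + 0.480 = 118.480 Mbps.
Capacity: 64 GB = 512,000 Mb.
Recording time: 512,000 / 118.480 = 4,321 s ≈ 1.20 hours.

1.2 hours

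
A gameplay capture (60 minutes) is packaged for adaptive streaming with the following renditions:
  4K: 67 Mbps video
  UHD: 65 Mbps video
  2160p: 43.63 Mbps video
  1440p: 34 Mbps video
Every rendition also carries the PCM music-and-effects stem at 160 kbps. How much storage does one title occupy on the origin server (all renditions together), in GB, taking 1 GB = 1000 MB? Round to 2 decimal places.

60 min = 3600 s
Audio: 160 kbps = 0.160 Mbps.
Sum of rendition bitrates: (67+0.160) + (65+0.160) + (43.63+0.160) + (34+0.160) = 210.270 Mbps.
× 3600 s = 756,972 Mb = 94,622 MB = 94.62 GB.

94.62 GB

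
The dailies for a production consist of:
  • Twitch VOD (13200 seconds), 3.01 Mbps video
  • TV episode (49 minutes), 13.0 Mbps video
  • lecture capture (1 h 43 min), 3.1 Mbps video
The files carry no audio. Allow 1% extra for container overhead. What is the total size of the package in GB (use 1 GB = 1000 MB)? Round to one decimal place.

Twitch VOD: 3.010 Mbps × 13200 s × 1.01 = 40129.3 Mb
TV episode: 13.000 Mbps × 2940 s × 1.01 = 38602.2 Mb
lecture capture: 3.100 Mbps × 6180 s × 1.01 = 19349.6 Mb
Total: 98081.1 Mb = 12260.1 MB.
= 12.26 GB.

12.3 GB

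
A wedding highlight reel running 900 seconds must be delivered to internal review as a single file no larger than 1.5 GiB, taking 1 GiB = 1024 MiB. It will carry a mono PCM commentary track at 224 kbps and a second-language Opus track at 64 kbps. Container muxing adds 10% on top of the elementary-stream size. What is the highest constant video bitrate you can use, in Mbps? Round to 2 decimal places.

Budget: 1.5 GiB = 12884.9 Mb.
Stream payload after overhead: 12884.9 / 1.10 = 11713.5 Mb.
Total bitrate budget: 11713.5 Mb / 900 s = 13.015 Mbps.
Audio total: 224 + 64 = 288 kbps = 0.288 Mbps.
Video: 13.015 − 0.288 = 12.727 Mbps.

12.73 Mbps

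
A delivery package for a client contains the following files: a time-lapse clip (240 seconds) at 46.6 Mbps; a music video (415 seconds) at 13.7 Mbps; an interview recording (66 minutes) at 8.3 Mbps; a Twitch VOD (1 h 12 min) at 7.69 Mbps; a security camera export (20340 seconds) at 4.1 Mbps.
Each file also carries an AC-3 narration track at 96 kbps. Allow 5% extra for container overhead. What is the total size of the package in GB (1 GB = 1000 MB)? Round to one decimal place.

22.2 GB

Audio: 96 kbps = 0.096 Mbps.
time-lapse clip: 46.696 Mbps × 240 s × 1.05 = 11767.4 Mb
music video: 13.796 Mbps × 415 s × 1.05 = 6011.6 Mb
interview recording: 8.396 Mbps × 3960 s × 1.05 = 34910.6 Mb
Twitch VOD: 7.786 Mbps × 4320 s × 1.05 = 35317.3 Mb
security camera export: 4.196 Mbps × 20340 s × 1.05 = 89614.0 Mb
Total: 177620.8 Mb = 22202.6 MB.
= 22.20 GB.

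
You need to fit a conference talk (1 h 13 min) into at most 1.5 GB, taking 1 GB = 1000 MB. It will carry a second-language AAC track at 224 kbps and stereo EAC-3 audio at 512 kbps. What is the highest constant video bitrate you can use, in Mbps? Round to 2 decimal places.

Budget: 1.5 GB = 12000.0 Mb.
1 h 13 min = 73 min = 4380 s
Total bitrate budget: 12000.0 Mb / 4380 s = 2.740 Mbps.
Audio total: 224 + 512 = 736 kbps = 0.736 Mbps.
Video: 2.740 − 0.736 = 2.004 Mbps.

2.00 Mbps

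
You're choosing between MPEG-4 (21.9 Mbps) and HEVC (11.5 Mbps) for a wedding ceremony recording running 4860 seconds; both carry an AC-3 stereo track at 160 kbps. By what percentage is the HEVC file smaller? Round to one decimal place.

Audio: 160 kbps = 0.160 Mbps.
MPEG-4: 22.060 Mbps × 4860 s = 107211.6 Mb = 12.481 GiB.
HEVC: 11.660 Mbps × 4860 s = 56667.6 Mb = 6.597 GiB.
Reduction: (1 − 6.597/12.481) × 100 = 47.14%.

47.1%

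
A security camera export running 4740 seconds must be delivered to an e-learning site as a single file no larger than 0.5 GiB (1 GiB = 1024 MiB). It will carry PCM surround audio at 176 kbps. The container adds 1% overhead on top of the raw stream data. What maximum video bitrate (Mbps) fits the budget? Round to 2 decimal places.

Budget: 0.5 GiB = 4295.0 Mb.
Stream payload after overhead: 4295.0 / 1.01 = 4252.4 Mb.
Total bitrate budget: 4252.4 Mb / 4740 s = 0.897 Mbps.
Audio: 176 kbps = 0.176 Mbps.
Video: 0.897 − 0.176 = 0.721 Mbps.

0.72 Mbps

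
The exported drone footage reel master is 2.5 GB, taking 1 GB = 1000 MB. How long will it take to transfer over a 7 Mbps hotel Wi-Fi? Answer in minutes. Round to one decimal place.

47.6 minutes

File: 2.5 GB = 20000.0 Mb.
At 7 Mbps: 20000.0 / 7 = 2857.1 s ≈ 47.6 minutes.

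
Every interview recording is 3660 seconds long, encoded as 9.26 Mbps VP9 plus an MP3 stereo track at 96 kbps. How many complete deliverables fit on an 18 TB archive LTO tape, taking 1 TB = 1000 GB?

4205

Audio: 96 kbps = 0.096 Mbps.
Total bitrate: 9.356 Mbps.
Per item: 9.356 Mbps × 3660 s = 34,243 Mb = 4,280 MB.
Capacity: 18 TB = 144,000,000 Mb; 4205.24 items → 4205 complete.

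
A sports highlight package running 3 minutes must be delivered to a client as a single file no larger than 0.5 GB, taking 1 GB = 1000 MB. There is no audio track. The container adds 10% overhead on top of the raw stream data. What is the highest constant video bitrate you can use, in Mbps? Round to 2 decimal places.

20.20 Mbps

Budget: 0.5 GB = 4000.0 Mb.
Stream payload after overhead: 4000.0 / 1.10 = 3636.4 Mb.
3 min = 180 s
Total bitrate budget: 3636.4 Mb / 180 s = 20.202 Mbps.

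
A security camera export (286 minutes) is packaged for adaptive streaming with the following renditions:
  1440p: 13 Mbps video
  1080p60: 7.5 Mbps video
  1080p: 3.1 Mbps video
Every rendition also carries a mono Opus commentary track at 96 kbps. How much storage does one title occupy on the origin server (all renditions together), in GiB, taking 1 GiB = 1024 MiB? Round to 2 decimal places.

286 min = 17160 s
Audio: 96 kbps = 0.096 Mbps.
Sum of rendition bitrates: (13+0.096) + (7.5+0.096) + (3.1+0.096) = 23.888 Mbps.
× 17160 s = 409,918 Mb = 51,240 MB = 47.72 GiB.

47.72 GiB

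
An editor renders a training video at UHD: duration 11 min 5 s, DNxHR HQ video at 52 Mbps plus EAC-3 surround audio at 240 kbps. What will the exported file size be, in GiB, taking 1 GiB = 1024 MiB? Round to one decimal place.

11 min 5 s = 665 s
Audio: 240 kbps = 0.240 Mbps.
Total bitrate: 52 + 0.240 = 52.240 Mbps.
Stream data: 52.240 Mbps × 665 s = 34739.6 Mb.
34,740 Mb = 4,342,450,000 bytes ÷ 1,073,741,824 = 4.044 GiB.

4.0 GiB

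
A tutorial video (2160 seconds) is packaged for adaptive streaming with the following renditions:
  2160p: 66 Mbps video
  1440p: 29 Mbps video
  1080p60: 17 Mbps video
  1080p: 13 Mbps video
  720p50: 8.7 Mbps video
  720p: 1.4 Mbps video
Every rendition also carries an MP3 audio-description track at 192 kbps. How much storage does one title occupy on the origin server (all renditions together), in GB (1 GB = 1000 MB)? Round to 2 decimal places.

Audio: 192 kbps = 0.192 Mbps.
Sum of rendition bitrates: (66+0.192) + (29+0.192) + (17+0.192) + (13+0.192) + (8.7+0.192) + (1.4+0.192) = 136.252 Mbps.
× 2160 s = 294,304 Mb = 36,788 MB = 36.79 GB.

36.79 GB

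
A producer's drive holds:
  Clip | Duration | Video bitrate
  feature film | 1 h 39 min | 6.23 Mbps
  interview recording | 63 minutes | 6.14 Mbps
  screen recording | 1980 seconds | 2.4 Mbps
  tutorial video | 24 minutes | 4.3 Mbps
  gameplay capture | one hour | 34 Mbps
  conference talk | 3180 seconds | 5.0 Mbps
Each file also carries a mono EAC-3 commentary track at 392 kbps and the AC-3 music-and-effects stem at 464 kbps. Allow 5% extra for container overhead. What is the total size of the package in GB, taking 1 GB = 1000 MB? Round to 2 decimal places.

29.73 GB

Audio total: 392 + 464 = 856 kbps = 0.856 Mbps.
feature film: 7.086 Mbps × 5940 s × 1.05 = 44195.4 Mb
interview recording: 6.996 Mbps × 3780 s × 1.05 = 27767.1 Mb
screen recording: 3.256 Mbps × 1980 s × 1.05 = 6769.2 Mb
tutorial video: 5.156 Mbps × 1440 s × 1.05 = 7795.9 Mb
gameplay capture: 34.856 Mbps × 3600 s × 1.05 = 131755.7 Mb
conference talk: 5.856 Mbps × 3180 s × 1.05 = 19553.2 Mb
Total: 237836.5 Mb = 29729.6 MB.
= 29.73 GB.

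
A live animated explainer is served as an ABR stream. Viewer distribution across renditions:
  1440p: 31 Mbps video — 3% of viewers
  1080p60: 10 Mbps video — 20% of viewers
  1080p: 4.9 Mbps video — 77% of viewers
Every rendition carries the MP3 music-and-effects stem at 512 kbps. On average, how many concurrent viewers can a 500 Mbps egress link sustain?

69

Audio: 512 kbps = 0.512 Mbps.
Average per-viewer bitrate: 0.03×31.512 + 0.20×10.512 + 0.77×5.412 = 7.215 Mbps.
500 Mbps = 500.0 Mbps; 500.0 / 7.215 = 69.30 → 69.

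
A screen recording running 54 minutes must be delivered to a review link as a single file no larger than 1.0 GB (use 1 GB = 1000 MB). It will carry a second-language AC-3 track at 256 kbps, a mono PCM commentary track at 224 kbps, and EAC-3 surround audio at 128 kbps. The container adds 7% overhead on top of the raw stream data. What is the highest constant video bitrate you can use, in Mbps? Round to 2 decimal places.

Budget: 1.0 GB = 8000.0 Mb.
Stream payload after overhead: 8000.0 / 1.07 = 7476.6 Mb.
54 min = 3240 s
Total bitrate budget: 7476.6 Mb / 3240 s = 2.308 Mbps.
Audio total: 256 + 224 + 128 = 608 kbps = 0.608 Mbps.
Video: 2.308 − 0.608 = 1.700 Mbps.

1.70 Mbps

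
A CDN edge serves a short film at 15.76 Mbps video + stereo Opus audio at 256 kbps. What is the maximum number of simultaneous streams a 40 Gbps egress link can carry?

Audio: 256 kbps = 0.256 Mbps.
Per-viewer media rate: 16.016 Mbps.
40 Gbps = 40,000 Mbps; 40,000 / 16.016 = 2497.50 → 2497 viewers.

2497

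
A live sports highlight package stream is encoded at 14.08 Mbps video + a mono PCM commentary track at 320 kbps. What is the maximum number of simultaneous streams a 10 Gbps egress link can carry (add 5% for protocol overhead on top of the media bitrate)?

Audio: 320 kbps = 0.320 Mbps.
Per-viewer media rate: 14.400 Mbps.
On the wire with 5% overhead: 15.120 Mbps.
10 Gbps = 10,000 Mbps; 10,000 / 15.120 = 661.38 → 661 viewers.

661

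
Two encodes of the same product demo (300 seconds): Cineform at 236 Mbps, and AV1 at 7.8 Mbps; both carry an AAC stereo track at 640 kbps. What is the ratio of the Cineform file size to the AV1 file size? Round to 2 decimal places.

28.04

Audio: 640 kbps = 0.640 Mbps.
Cineform: 236.640 Mbps × 300 s = 70992.0 Mb = 8.265 GiB.
AV1: 8.440 Mbps × 300 s = 2532.0 Mb = 0.295 GiB.
Ratio: 8.265 / 0.295 = 28.038.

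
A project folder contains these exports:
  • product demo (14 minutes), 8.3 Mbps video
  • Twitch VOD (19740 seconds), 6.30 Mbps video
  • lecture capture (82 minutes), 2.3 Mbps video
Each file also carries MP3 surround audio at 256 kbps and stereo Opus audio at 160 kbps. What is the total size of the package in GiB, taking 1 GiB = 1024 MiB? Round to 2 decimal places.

Audio total: 256 + 160 = 416 kbps = 0.416 Mbps.
product demo: 8.716 Mbps × 840 s = 7321.4 Mb
Twitch VOD: 6.716 Mbps × 19740 s = 132573.8 Mb
lecture capture: 2.716 Mbps × 4920 s = 13362.7 Mb
Total: 153258.0 Mb = 19157.2 MB.
= 17.84 GiB.

17.84 GiB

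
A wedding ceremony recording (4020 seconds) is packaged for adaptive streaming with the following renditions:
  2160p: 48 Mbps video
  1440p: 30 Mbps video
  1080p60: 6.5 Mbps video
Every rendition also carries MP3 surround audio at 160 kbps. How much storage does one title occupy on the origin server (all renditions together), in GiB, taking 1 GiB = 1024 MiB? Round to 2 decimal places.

Audio: 160 kbps = 0.160 Mbps.
Sum of rendition bitrates: (48+0.160) + (30+0.160) + (6.5+0.160) = 84.980 Mbps.
× 4020 s = 341,620 Mb = 42,702 MB = 39.77 GiB.

39.77 GiB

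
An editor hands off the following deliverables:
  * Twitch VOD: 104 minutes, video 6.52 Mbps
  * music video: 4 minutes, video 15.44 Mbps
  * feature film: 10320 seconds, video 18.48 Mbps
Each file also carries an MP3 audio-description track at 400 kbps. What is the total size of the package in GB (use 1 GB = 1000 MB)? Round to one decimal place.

Audio: 400 kbps = 0.400 Mbps.
Twitch VOD: 6.920 Mbps × 6240 s = 43180.8 Mb
music video: 15.840 Mbps × 240 s = 3801.6 Mb
feature film: 18.880 Mbps × 10320 s = 194841.6 Mb
Total: 241824.0 Mb = 30228.0 MB.
= 30.23 GB.

30.2 GB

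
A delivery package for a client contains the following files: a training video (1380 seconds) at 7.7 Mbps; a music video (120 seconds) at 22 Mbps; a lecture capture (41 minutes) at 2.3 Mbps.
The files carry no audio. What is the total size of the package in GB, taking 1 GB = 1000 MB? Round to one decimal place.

training video: 7.700 Mbps × 1380 s = 10626.0 Mb
music video: 22.000 Mbps × 120 s = 2640.0 Mb
lecture capture: 2.300 Mbps × 2460 s = 5658.0 Mb
Total: 18924.0 Mb = 2365.5 MB.
= 2.365 GB.

2.4 GB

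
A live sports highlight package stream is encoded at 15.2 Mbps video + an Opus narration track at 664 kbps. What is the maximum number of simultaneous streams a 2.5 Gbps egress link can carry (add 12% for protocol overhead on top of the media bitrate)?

Audio: 664 kbps = 0.664 Mbps.
Per-viewer media rate: 15.864 Mbps.
On the wire with 12% overhead: 17.768 Mbps.
2.5 Gbps = 2,500 Mbps; 2,500 / 17.768 = 140.70 → 140 viewers.

140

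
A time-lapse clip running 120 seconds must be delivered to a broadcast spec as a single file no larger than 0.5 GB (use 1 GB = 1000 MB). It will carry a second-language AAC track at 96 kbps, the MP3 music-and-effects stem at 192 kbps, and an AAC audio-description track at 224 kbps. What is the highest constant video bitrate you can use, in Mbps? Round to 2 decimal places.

32.82 Mbps

Budget: 0.5 GB = 4000.0 Mb.
Total bitrate budget: 4000.0 Mb / 120 s = 33.333 Mbps.
Audio total: 96 + 192 + 224 = 512 kbps = 0.512 Mbps.
Video: 33.333 − 0.512 = 32.821 Mbps.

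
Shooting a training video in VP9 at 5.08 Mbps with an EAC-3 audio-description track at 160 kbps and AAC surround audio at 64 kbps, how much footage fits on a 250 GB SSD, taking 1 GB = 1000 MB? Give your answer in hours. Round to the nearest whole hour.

Audio total: 160 + 64 = 224 kbps = 0.224 Mbps.
Total bitrate: 5.08 + 0.224 = 5.304 Mbps.
Capacity: 250 GB = 2,000,000 Mb.
Recording time: 2,000,000 / 5.304 = 377,074 s ≈ 105 hours.

105 hours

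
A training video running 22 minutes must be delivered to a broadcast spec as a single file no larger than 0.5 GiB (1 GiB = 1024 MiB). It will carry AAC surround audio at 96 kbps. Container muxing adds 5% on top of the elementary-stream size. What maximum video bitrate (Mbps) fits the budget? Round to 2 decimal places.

Budget: 0.5 GiB = 4295.0 Mb.
Stream payload after overhead: 4295.0 / 1.05 = 4090.4 Mb.
22 min = 1320 s
Total bitrate budget: 4090.4 Mb / 1320 s = 3.099 Mbps.
Audio: 96 kbps = 0.096 Mbps.
Video: 3.099 − 0.096 = 3.003 Mbps.

3.00 Mbps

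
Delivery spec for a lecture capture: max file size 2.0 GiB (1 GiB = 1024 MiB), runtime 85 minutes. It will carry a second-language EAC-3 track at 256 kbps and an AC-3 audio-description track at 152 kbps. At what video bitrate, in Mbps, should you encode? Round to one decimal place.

3.0 Mbps

Budget: 2.0 GiB = 17179.9 Mb.
85 min = 5100 s
Total bitrate budget: 17179.9 Mb / 5100 s = 3.369 Mbps.
Audio total: 256 + 152 = 408 kbps = 0.408 Mbps.
Video: 3.369 − 0.408 = 2.961 Mbps.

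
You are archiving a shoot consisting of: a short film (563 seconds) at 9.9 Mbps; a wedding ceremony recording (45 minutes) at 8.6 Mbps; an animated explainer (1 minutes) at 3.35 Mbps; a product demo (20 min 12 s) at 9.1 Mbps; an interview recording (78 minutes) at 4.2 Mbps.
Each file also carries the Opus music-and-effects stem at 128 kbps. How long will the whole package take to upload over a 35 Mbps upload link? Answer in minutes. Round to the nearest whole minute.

29 minutes

Audio: 128 kbps = 0.128 Mbps.
short film: 10.028 Mbps × 563 s = 5645.8 Mb
wedding ceremony recording: 8.728 Mbps × 2700 s = 23565.6 Mb
animated explainer: 3.478 Mbps × 60 s = 208.7 Mb
product demo: 9.228 Mbps × 1212 s = 11184.3 Mb
interview recording: 4.328 Mbps × 4680 s = 20255.0 Mb
Total: 60859.4 Mb = 7607.4 MB.
At 35 Mbps: 60859.4 / 35 = 1739 s ≈ 29 minutes.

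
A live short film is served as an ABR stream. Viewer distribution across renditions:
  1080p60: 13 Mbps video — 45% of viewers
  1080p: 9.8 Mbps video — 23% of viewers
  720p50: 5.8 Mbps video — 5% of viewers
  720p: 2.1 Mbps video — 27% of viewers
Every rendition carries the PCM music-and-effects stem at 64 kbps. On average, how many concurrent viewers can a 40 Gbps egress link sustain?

4432

Audio: 64 kbps = 0.064 Mbps.
Average per-viewer bitrate: 0.45×13.064 + 0.23×9.864 + 0.05×5.864 + 0.27×2.164 = 9.025 Mbps.
40 Gbps = 40,000 Mbps; 40,000 / 9.025 = 4432.13 → 4432.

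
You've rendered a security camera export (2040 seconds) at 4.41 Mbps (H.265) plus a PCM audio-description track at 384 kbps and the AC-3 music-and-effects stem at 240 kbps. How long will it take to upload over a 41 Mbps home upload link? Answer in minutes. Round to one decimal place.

4.2 minutes

Audio total: 384 + 240 = 624 kbps = 0.624 Mbps.
Total bitrate: 5.034 Mbps.
File: 5.034 Mbps × 2040 s = 10269.4 Mb.
At 41 Mbps: 10269.4 / 41 = 250.5 s ≈ 4.17 minutes.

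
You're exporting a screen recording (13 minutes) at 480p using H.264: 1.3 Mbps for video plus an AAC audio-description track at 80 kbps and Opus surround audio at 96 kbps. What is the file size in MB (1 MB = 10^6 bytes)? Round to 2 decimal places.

143.91 MB

13 min = 780 s
Audio total: 80 + 96 = 176 kbps = 0.176 Mbps.
Total bitrate: 1.3 + 0.176 = 1.476 Mbps.
Stream data: 1.476 Mbps × 780 s = 1151.3 Mb.
1,151 Mb ÷ 8 = 143.9 MB → 143.9 MB.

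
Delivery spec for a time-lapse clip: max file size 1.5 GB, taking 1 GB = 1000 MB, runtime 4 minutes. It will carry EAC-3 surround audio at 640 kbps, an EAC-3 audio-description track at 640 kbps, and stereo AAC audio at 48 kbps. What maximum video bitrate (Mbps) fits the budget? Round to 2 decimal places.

Budget: 1.5 GB = 12000.0 Mb.
4 min = 240 s
Total bitrate budget: 12000.0 Mb / 240 s = 50.000 Mbps.
Audio total: 640 + 640 + 48 = 1328 kbps = 1.328 Mbps.
Video: 50.000 − 1.328 = 48.672 Mbps.

48.67 Mbps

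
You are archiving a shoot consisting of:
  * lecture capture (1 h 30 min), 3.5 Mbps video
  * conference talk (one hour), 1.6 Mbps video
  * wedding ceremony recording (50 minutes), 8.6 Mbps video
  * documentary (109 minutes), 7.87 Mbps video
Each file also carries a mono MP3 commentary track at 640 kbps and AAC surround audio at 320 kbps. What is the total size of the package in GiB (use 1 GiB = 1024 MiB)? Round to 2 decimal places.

13.94 GiB

Audio total: 640 + 320 = 960 kbps = 0.960 Mbps.
lecture capture: 4.460 Mbps × 5400 s = 24084.0 Mb
conference talk: 2.560 Mbps × 3600 s = 9216.0 Mb
wedding ceremony recording: 9.560 Mbps × 3000 s = 28680.0 Mb
documentary: 8.830 Mbps × 6540 s = 57748.2 Mb
Total: 119728.2 Mb = 14966.0 MB.
= 13.94 GiB.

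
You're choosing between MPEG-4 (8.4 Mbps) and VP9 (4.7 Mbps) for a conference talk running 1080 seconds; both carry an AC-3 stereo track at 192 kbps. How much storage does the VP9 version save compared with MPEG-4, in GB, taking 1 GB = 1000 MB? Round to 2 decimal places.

Audio: 192 kbps = 0.192 Mbps.
MPEG-4: 8.592 Mbps × 1080 s = 9279.4 Mb = 1.160 GB.
VP9: 4.892 Mbps × 1080 s = 5283.4 Mb = 0.660 GB.
Saving: 1.160 − 0.660 = 0.499 GB.

0.50 GB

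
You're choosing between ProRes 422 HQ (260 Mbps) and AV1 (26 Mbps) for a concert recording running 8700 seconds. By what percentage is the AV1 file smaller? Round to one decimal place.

90.0%

ProRes 422 HQ: 260.000 Mbps × 8700 s = 2262000.0 Mb = 282.750 GB.
AV1: 26.000 Mbps × 8700 s = 226200.0 Mb = 28.275 GB.
Reduction: (1 − 28.275/282.750) × 100 = 90.00%.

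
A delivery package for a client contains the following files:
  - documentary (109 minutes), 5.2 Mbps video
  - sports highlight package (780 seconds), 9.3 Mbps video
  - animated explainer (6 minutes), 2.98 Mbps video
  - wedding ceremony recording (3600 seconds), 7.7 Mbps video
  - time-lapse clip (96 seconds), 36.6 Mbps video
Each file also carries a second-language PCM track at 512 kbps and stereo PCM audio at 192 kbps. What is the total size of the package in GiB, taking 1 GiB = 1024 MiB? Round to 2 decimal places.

Audio total: 512 + 192 = 704 kbps = 0.704 Mbps.
documentary: 5.904 Mbps × 6540 s = 38612.2 Mb
sports highlight package: 10.004 Mbps × 780 s = 7803.1 Mb
animated explainer: 3.684 Mbps × 360 s = 1326.2 Mb
wedding ceremony recording: 8.404 Mbps × 3600 s = 30254.4 Mb
time-lapse clip: 37.304 Mbps × 96 s = 3581.2 Mb
Total: 81577.1 Mb = 10197.1 MB.
= 9.497 GiB.

9.50 GiB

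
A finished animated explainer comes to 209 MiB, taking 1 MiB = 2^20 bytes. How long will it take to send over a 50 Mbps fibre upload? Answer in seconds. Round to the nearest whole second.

35 seconds

File: 209 MiB = 1753.2 Mb.
At 50 Mbps: 1753.2 / 50 = 35.1 s ≈ 35.1 seconds.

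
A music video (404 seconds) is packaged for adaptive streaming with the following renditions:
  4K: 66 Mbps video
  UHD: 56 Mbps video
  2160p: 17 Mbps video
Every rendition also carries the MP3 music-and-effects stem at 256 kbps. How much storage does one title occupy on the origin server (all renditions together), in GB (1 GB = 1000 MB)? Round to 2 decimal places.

7.06 GB

Audio: 256 kbps = 0.256 Mbps.
Sum of rendition bitrates: (66+0.256) + (56+0.256) + (17+0.256) = 139.768 Mbps.
× 404 s = 56,466 Mb = 7,058 MB = 7.058 GB.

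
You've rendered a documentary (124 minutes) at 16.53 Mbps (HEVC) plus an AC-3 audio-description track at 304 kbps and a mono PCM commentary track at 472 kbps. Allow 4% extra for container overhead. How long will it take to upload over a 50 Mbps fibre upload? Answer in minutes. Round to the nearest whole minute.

124 min = 7440 s
Audio total: 304 + 472 = 776 kbps = 0.776 Mbps.
Total bitrate: 17.306 Mbps.
File: 17.306 Mbps × 7440 s = 128756.6 Mb.
With 4% container overhead: ×1.04. → 133906.9 Mb.
At 50 Mbps: 133906.9 / 50 = 2678.1 s ≈ 44.6 minutes.

45 minutes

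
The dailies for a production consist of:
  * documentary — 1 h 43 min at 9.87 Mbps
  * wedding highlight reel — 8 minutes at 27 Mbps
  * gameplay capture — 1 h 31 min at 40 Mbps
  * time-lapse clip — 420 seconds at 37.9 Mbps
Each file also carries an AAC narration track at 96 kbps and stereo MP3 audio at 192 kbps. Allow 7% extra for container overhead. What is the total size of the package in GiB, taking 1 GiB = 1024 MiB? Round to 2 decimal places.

Audio total: 96 + 192 = 288 kbps = 0.288 Mbps.
documentary: 10.158 Mbps × 6180 s × 1.07 = 67170.8 Mb
wedding highlight reel: 27.288 Mbps × 480 s × 1.07 = 14015.1 Mb
gameplay capture: 40.288 Mbps × 5460 s × 1.07 = 235370.6 Mb
time-lapse clip: 38.188 Mbps × 420 s × 1.07 = 17161.7 Mb
Total: 333718.1 Mb = 41714.8 MB.
= 38.85 GiB.

38.85 GiB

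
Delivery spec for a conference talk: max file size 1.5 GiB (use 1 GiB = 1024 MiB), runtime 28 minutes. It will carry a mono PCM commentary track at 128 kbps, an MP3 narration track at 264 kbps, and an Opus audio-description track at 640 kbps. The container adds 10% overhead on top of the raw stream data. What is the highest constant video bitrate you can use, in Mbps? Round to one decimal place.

Budget: 1.5 GiB = 12884.9 Mb.
Stream payload after overhead: 12884.9 / 1.10 = 11713.5 Mb.
28 min = 1680 s
Total bitrate budget: 11713.5 Mb / 1680 s = 6.972 Mbps.
Audio total: 128 + 264 + 640 = 1032 kbps = 1.032 Mbps.
Video: 6.972 − 1.032 = 5.940 Mbps.

5.9 Mbps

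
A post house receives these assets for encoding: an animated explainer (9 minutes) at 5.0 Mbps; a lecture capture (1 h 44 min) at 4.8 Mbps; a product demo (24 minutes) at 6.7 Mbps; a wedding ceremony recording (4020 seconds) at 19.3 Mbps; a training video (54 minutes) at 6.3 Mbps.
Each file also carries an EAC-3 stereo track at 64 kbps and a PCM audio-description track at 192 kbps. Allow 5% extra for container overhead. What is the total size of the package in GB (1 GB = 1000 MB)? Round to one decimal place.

Audio total: 64 + 192 = 256 kbps = 0.256 Mbps.
animated explainer: 5.256 Mbps × 540 s × 1.05 = 2980.2 Mb
lecture capture: 5.056 Mbps × 6240 s × 1.05 = 33126.9 Mb
product demo: 6.956 Mbps × 1440 s × 1.05 = 10517.5 Mb
wedding ceremony recording: 19.556 Mbps × 4020 s × 1.05 = 82545.9 Mb
training video: 6.556 Mbps × 3240 s × 1.05 = 22303.5 Mb
Total: 151473.9 Mb = 18934.2 MB.
= 18.93 GB.

18.9 GB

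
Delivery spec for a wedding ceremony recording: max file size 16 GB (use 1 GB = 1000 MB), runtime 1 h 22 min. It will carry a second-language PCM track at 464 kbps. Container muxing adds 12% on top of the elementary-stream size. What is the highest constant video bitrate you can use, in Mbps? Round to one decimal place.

22.8 Mbps

Budget: 16 GB = 128000.0 Mb.
Stream payload after overhead: 128000.0 / 1.12 = 114285.7 Mb.
1 h 22 min = 82 min = 4920 s
Total bitrate budget: 114285.7 Mb / 4920 s = 23.229 Mbps.
Audio: 464 kbps = 0.464 Mbps.
Video: 23.229 − 0.464 = 22.765 Mbps.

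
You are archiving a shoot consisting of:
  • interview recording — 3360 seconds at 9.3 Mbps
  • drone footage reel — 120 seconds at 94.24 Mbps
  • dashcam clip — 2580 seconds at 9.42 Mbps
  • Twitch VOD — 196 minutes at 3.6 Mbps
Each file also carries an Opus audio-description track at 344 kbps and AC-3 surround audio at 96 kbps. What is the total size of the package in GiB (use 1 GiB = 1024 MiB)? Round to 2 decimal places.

Audio total: 344 + 96 = 440 kbps = 0.440 Mbps.
interview recording: 9.740 Mbps × 3360 s = 32726.4 Mb
drone footage reel: 94.680 Mbps × 120 s = 11361.6 Mb
dashcam clip: 9.860 Mbps × 2580 s = 25438.8 Mb
Twitch VOD: 4.040 Mbps × 11760 s = 47510.4 Mb
Total: 117037.2 Mb = 14629.6 MB.
= 13.62 GiB.

13.62 GiB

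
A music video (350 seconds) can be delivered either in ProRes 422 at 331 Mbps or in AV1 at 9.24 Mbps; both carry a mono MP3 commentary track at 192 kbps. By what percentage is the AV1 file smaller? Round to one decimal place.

Audio: 192 kbps = 0.192 Mbps.
ProRes 422: 331.192 Mbps × 350 s = 115917.2 Mb = 14.490 GB.
AV1: 9.432 Mbps × 350 s = 3301.2 Mb = 0.413 GB.
Reduction: (1 − 0.413/14.490) × 100 = 97.15%.

97.2%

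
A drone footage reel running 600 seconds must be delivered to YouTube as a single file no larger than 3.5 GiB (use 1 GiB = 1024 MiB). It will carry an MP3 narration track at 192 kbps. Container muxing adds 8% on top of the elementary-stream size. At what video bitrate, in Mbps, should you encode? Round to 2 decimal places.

Budget: 3.5 GiB = 30064.8 Mb.
Stream payload after overhead: 30064.8 / 1.08 = 27837.8 Mb.
Total bitrate budget: 27837.8 Mb / 600 s = 46.396 Mbps.
Audio: 192 kbps = 0.192 Mbps.
Video: 46.396 − 0.192 = 46.204 Mbps.

46.20 Mbps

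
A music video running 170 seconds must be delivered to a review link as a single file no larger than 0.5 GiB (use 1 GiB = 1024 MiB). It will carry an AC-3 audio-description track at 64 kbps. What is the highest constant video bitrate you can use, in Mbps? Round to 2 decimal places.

25.20 Mbps

Budget: 0.5 GiB = 4295.0 Mb.
Total bitrate budget: 4295.0 Mb / 170 s = 25.265 Mbps.
Audio: 64 kbps = 0.064 Mbps.
Video: 25.265 − 0.064 = 25.201 Mbps.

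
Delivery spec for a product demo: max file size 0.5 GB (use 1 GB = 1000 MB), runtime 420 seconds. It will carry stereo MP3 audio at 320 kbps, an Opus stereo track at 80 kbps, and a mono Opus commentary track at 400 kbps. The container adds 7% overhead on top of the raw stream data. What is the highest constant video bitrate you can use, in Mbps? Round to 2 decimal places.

Budget: 0.5 GB = 4000.0 Mb.
Stream payload after overhead: 4000.0 / 1.07 = 3738.3 Mb.
Total bitrate budget: 3738.3 Mb / 420 s = 8.901 Mbps.
Audio total: 320 + 80 + 400 = 800 kbps = 0.800 Mbps.
Video: 8.901 − 0.800 = 8.101 Mbps.

8.10 Mbps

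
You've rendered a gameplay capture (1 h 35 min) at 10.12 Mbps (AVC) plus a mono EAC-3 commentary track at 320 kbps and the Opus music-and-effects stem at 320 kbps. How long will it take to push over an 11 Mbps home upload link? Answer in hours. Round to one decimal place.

1 h 35 min = 95 min = 5700 s
Audio total: 320 + 320 = 640 kbps = 0.640 Mbps.
Total bitrate: 10.760 Mbps.
File: 10.760 Mbps × 5700 s = 61332.0 Mb.
At 11 Mbps: 61332.0 / 11 = 5575.6 s ≈ 1.55 hours.

1.5 hours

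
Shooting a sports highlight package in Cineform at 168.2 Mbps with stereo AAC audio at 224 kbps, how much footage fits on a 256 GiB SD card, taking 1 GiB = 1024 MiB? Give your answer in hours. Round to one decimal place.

Audio: 224 kbps = 0.224 Mbps.
Total bitrate: 168.2 + 0.224 = 168.424 Mbps.
Capacity: 256 GiB = 2,199,023 Mb.
Recording time: 2,199,023 / 168.424 = 13,056 s ≈ 3.63 hours.

3.6 hours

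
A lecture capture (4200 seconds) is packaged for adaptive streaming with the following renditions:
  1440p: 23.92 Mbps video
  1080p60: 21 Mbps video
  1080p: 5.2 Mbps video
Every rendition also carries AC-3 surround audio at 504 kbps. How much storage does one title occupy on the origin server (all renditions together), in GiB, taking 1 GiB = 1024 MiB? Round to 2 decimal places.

25.25 GiB

Audio: 504 kbps = 0.504 Mbps.
Sum of rendition bitrates: (23.92+0.504) + (21+0.504) + (5.2+0.504) = 51.632 Mbps.
× 4200 s = 216,854 Mb = 27,107 MB = 25.25 GiB.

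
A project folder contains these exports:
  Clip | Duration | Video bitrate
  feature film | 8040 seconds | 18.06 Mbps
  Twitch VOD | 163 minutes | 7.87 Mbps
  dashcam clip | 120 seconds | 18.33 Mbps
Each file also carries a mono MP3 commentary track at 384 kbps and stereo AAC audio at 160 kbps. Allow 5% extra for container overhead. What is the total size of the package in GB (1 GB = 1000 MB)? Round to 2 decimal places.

Audio total: 384 + 160 = 544 kbps = 0.544 Mbps.
feature film: 18.604 Mbps × 8040 s × 1.05 = 157055.0 Mb
Twitch VOD: 8.414 Mbps × 9780 s × 1.05 = 86403.4 Mb
dashcam clip: 18.874 Mbps × 120 s × 1.05 = 2378.1 Mb
Total: 245836.5 Mb = 30729.6 MB.
= 30.73 GB.

30.73 GB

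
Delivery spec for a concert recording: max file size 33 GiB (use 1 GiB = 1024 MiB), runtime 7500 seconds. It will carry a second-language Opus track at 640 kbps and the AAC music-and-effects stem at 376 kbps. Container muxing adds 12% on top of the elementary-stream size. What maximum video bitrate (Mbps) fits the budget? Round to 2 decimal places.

32.73 Mbps

Budget: 33 GiB = 283467.8 Mb.
Stream payload after overhead: 283467.8 / 1.12 = 253096.3 Mb.
Total bitrate budget: 253096.3 Mb / 7500 s = 33.746 Mbps.
Audio total: 640 + 376 = 1016 kbps = 1.016 Mbps.
Video: 33.746 − 1.016 = 32.730 Mbps.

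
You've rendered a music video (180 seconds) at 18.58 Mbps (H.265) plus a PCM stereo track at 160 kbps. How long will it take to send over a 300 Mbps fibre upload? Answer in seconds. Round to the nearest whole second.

11 seconds

Audio: 160 kbps = 0.160 Mbps.
Total bitrate: 18.740 Mbps.
File: 18.740 Mbps × 180 s = 3373.2 Mb.
At 300 Mbps: 3373.2 / 300 = 11.2 s ≈ 11.2 seconds.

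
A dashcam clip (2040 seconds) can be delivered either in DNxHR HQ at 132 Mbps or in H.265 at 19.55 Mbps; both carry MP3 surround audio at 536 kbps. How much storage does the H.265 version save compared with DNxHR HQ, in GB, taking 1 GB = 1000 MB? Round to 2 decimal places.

28.67 GB

Audio: 536 kbps = 0.536 Mbps.
DNxHR HQ: 132.536 Mbps × 2040 s = 270373.4 Mb = 33.797 GB.
H.265: 20.086 Mbps × 2040 s = 40975.4 Mb = 5.122 GB.
Saving: 33.797 − 5.122 = 28.675 GB.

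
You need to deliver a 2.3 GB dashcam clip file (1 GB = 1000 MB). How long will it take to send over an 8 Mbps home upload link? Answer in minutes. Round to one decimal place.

File: 2.3 GB = 18400.0 Mb.
At 8 Mbps: 18400.0 / 8 = 2300.0 s ≈ 38.3 minutes.

38.3 minutes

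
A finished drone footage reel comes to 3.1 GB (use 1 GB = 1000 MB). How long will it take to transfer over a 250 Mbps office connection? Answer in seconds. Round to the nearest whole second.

File: 3.1 GB = 24800.0 Mb.
At 250 Mbps: 24800.0 / 250 = 99.2 s ≈ 99.2 seconds.

99 seconds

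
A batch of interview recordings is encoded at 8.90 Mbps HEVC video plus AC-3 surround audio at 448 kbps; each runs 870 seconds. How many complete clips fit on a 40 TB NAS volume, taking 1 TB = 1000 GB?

Audio: 448 kbps = 0.448 Mbps.
Total bitrate: 9.348 Mbps.
Per item: 9.348 Mbps × 870 s = 8,133 Mb = 1,017 MB.
Capacity: 40 TB = 320,000,000 Mb; 39347.04 items → 39347 complete.

39347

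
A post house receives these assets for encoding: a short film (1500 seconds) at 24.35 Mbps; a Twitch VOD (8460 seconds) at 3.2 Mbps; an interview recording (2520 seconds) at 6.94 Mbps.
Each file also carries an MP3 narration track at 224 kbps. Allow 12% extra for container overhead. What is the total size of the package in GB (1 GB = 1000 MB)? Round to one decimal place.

11.7 GB

Audio: 224 kbps = 0.224 Mbps.
short film: 24.574 Mbps × 1500 s × 1.12 = 41284.3 Mb
Twitch VOD: 3.424 Mbps × 8460 s × 1.12 = 32443.1 Mb
interview recording: 7.164 Mbps × 2520 s × 1.12 = 20219.7 Mb
Total: 93947.1 Mb = 11743.4 MB.
= 11.74 GB.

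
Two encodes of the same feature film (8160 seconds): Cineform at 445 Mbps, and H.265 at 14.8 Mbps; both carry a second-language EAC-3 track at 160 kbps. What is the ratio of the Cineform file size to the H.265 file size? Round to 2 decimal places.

Audio: 160 kbps = 0.160 Mbps.
Cineform: 445.160 Mbps × 8160 s = 3632505.6 Mb = 454.063 GB.
H.265: 14.960 Mbps × 8160 s = 122073.6 Mb = 15.259 GB.
Ratio: 454.063 / 15.259 = 29.757.

29.76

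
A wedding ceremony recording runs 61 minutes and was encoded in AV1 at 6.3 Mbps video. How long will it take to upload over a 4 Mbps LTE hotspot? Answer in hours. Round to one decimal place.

1.6 hours

61 min = 3660 s
File: 6.300 Mbps × 3660 s = 23058.0 Mb.
At 4 Mbps: 23058.0 / 4 = 5764.5 s ≈ 1.6 hours.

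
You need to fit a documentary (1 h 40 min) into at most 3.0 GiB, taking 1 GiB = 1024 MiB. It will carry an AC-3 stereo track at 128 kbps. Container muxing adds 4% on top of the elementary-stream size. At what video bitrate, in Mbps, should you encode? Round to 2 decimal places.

Budget: 3.0 GiB = 25769.8 Mb.
Stream payload after overhead: 25769.8 / 1.04 = 24778.7 Mb.
1 h 40 min = 100 min = 6000 s
Total bitrate budget: 24778.7 Mb / 6000 s = 4.130 Mbps.
Audio: 128 kbps = 0.128 Mbps.
Video: 4.130 − 0.128 = 4.002 Mbps.

4.00 Mbps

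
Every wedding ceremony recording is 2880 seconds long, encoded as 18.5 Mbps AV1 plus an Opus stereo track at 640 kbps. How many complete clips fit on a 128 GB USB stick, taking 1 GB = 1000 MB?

Audio: 640 kbps = 0.640 Mbps.
Total bitrate: 19.140 Mbps.
Per item: 19.140 Mbps × 2880 s = 55,123 Mb = 6,890 MB.
Capacity: 128 GB = 1,024,000 Mb; 18.58 items → 18 complete.

18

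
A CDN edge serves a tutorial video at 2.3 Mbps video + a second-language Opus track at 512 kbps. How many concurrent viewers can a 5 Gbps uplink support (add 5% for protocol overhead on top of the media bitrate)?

Audio: 512 kbps = 0.512 Mbps.
Per-viewer media rate: 2.812 Mbps.
On the wire with 5% overhead: 2.953 Mbps.
5 Gbps = 5,000 Mbps; 5,000 / 2.953 = 1693.42 → 1693 viewers.

1693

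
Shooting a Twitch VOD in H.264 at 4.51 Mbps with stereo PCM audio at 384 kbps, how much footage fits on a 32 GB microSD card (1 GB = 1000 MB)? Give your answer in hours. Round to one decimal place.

Audio: 384 kbps = 0.384 Mbps.
Total bitrate: 4.51 + 0.384 = 4.894 Mbps.
Capacity: 32 GB = 256,000 Mb.
Recording time: 256,000 / 4.894 = 52,309 s ≈ 14.5 hours.

14.5 hours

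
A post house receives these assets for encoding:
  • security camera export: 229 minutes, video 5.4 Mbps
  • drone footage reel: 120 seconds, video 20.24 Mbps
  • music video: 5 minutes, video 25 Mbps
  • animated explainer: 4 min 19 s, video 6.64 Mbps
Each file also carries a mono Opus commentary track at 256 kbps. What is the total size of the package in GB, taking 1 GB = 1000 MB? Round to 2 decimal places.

11.19 GB

Audio: 256 kbps = 0.256 Mbps.
security camera export: 5.656 Mbps × 13740 s = 77713.4 Mb
drone footage reel: 20.496 Mbps × 120 s = 2459.5 Mb
music video: 25.256 Mbps × 300 s = 7576.8 Mb
animated explainer: 6.896 Mbps × 259 s = 1786.1 Mb
Total: 89535.8 Mb = 11192.0 MB.
= 11.19 GB.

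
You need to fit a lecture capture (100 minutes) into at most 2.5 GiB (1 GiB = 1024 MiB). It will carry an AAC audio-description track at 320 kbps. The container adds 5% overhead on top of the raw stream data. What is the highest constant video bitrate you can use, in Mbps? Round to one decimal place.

3.1 Mbps

Budget: 2.5 GiB = 21474.8 Mb.
Stream payload after overhead: 21474.8 / 1.05 = 20452.2 Mb.
100 min = 6000 s
Total bitrate budget: 20452.2 Mb / 6000 s = 3.409 Mbps.
Audio: 320 kbps = 0.320 Mbps.
Video: 3.409 − 0.320 = 3.089 Mbps.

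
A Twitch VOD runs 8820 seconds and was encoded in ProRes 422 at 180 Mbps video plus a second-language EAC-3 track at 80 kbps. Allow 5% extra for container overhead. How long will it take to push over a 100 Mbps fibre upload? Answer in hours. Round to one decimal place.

4.6 hours

Audio: 80 kbps = 0.080 Mbps.
Total bitrate: 180.080 Mbps.
File: 180.080 Mbps × 8820 s = 1588305.6 Mb.
With 5% container overhead: ×1.05. → 1667720.9 Mb.
At 100 Mbps: 1667720.9 / 100 = 16677.2 s ≈ 4.63 hours.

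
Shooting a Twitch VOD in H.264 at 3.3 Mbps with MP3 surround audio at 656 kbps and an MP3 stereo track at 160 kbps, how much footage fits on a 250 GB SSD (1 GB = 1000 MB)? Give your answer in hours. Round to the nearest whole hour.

135 hours

Audio total: 656 + 160 = 816 kbps = 0.816 Mbps.
Total bitrate: 3.3 + 0.816 = 4.116 Mbps.
Capacity: 250 GB = 2,000,000 Mb.
Recording time: 2,000,000 / 4.116 = 485,909 s ≈ 135 hours.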